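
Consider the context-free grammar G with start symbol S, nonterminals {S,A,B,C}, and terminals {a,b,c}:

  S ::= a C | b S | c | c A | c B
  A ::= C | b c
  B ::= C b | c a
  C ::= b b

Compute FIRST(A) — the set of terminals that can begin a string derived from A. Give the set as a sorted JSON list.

FIRST iteration:
[1]
  A via A→b c: +{b}
  B via B→c a: +{c}
  C via C→b b: +{b}
  S via S→a C: +{a}
  S via S→b S: +{b}
  S via S→c: +{c}
  FIRST[S]={a,b,c}  FIRST[A]={b}  FIRST[B]={c}  FIRST[C]={b}
[2]
  B via B→C b: +{b}
  FIRST[S]={a,b,c}  FIRST[A]={b}  FIRST[B]={b,c}  FIRST[C]={b}
[3] — fixpoint
  FIRST[S]={a,b,c}  FIRST[A]={b}  FIRST[B]={b,c}  FIRST[C]={b}

FIRST(A) = ["b"]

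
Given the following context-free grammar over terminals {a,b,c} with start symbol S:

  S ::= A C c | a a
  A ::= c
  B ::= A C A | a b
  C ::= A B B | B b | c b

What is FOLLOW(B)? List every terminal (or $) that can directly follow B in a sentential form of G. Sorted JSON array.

FIRST sets, iterate to fixpoint:
iter 1:
  A via A→c: +{c}
  B via B→A C A: +{c}
  B via B→a b: +{a}
  C via C→A B B: +{c}
  C via C→B b: +{a}
  S via S→A C c: +{c}
  S via S→a a: +{a}
  S: {a,c}  A: {c}  B: {a,c}  C: {a,c}
iter 2: (no change)
  S: {a,c}  A: {c}  B: {a,c}  C: {a,c}

FOLLOW iteration:
initialize: $ ∈ FOLLOW(S)
pass 1:
  B→A C A: FOLLOW(A) ⊇ FIRST(C) = {a,c}; new: +{a,c}
  B→A C A: FOLLOW(C) ⊇ FIRST(A) = {c}; new: +{c}
  C→A B B: FOLLOW(B) ⊇ FIRST(B) = {a,c}; new: +{a,c}
  C→B b: FOLLOW(B) ⊇ FIRST(b) = {b}; new: +{b}
  S: {$}  A: {a,c}  B: {a,b,c}  C: {c}
pass 2:
  B→A C A: FOLLOW(A) ⊇ FOLLOW(B) ⊇ {a,b,c}; new: +{b}
  S: {$}  A: {a,b,c}  B: {a,b,c}  C: {c}
pass 3: — fixpoint
  S: {$}  A: {a,b,c}  B: {a,b,c}  C: {c}

FOLLOW(B) = ["a", "b", "c"]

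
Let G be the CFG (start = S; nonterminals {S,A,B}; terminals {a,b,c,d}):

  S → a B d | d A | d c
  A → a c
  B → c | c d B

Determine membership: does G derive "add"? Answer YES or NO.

CNF form of G:
  S -> T0 X4 | T2 A | T2 T1
  A -> T0 T1
  B -> T1 X3 | c
  T0 -> a
  T1 -> c
  T2 -> d
  X3 -> T2 B
  X4 -> B T2

CYK table (by increasing span):
  cell(0,0) a: {T0}  orig:{}
  cell(1,1) d: {T2}  orig:{}
  cell(2,2) d: {T2}  orig:{}
  cell(0,1) ad: ∅
  cell(1,2) dd: ∅
  cell(0,2) add: ∅

S ∉ T[0,2] ⇒ NO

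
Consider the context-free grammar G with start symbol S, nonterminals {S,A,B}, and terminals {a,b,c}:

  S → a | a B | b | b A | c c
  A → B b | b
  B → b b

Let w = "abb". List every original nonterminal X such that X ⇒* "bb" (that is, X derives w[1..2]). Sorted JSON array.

Convert to CNF:
  S -> T0 A | T1 B | T2 T2 | a | b
  A -> B T0 | b
  B -> T0 T0
  T0 -> b
  T1 -> a
  T2 -> c

CYK table (by increasing span) — only the sub-triangle for w[1..2]:
  cell(1,1) b: {A,S,T0}  orig:{A,S}
  cell(2,2) b: {A,S,T0}  orig:{A,S}
  cell(1,2) bb: {B,S}

Original NTs in T[1,2] deriving "bb": ["B", "S"]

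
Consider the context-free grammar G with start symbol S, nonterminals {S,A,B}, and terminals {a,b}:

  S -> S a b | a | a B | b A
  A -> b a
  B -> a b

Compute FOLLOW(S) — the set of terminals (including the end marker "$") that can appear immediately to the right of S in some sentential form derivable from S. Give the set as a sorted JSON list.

FIRST sets, iterate to fixpoint:
[1]
  A via A→b a: +{b}
  B via B→a b: +{a}
  S via S→a: +{a}
  S via S→b A: +{b}
  FIRST[S]={a,b}  FIRST[A]={b}  FIRST[B]={a}
[2] (no change)
  FIRST[S]={a,b}  FIRST[A]={b}  FIRST[B]={a}

FOLLOW sets:
initialize: $ ∈ FOLLOW(S)
[1]
  S→S a b: FOLLOW(S) ⊇ FIRST(a) = {a}; new: +{a}
  S→a B: FOLLOW(B) ⊇ FOLLOW(S) ⊇ {$,a}; new: +{$,a}
  S→b A: FOLLOW(A) ⊇ FOLLOW(S) ⊇ {$,a}; new: +{$,a}
  S: {$,a}  A: {$,a}  B: {$,a}
[2] — fixpoint
  S: {$,a}  A: {$,a}  B: {$,a}

FOLLOW(S) = ["$", "a"]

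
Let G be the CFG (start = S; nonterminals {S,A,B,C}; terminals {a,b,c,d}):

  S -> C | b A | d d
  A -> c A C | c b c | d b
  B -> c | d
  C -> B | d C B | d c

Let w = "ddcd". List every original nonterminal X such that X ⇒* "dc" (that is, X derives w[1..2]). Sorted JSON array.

CNF form of G:
  S -> T1 A | T2 T0 | T2 T2 | T2 X6 | c | d
  A -> T0 X3 | T0 X4 | T2 T1
  B -> c | d
  C -> T2 T0 | T2 X5 | c | d
  T0 -> c
  T1 -> b
  T2 -> d
  X3 -> A C
  X4 -> T1 T0
  X5 -> C B
  X6 -> C B

Fill CYK table bottom-up (cells [i..j] with 1 ≤ i ≤ j ≤ 2 only):
  [1..1]={B,C,S,T2}  "d"  orig:{B,C,S}
  [2..2]={B,C,S,T0}  "c"  orig:{B,C,S}
  [1..2]={C,S,X5,X6}  "dc"  orig:{C,S}

Original NTs in T[1,2] deriving "dc": ["C", "S"]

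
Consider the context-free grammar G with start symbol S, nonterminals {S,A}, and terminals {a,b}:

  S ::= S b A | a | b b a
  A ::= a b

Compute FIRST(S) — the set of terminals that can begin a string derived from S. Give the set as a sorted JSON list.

Compute FIRST by fixpoint:
iter 1:
  A via A→a b: +{a}
  S via S→a: +{a}
  S via S→b b a: +{b}
  S: {a,b}  A: {a}
iter 2: (no change)
  S: {a,b}  A: {a}

FIRST(S) = ["a", "b"]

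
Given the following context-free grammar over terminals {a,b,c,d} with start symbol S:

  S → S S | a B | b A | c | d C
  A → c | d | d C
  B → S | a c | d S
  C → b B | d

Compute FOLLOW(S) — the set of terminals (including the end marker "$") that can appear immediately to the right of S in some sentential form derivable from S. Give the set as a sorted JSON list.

Compute FIRST by fixpoint:
pass 1:
  A via A→c: +{c}
  A via A→d: +{d}
  B via B→a c: +{a}
  B via B→d S: +{d}
  C via C→b B: +{b}
  C via C→d: +{d}
  S via S→a B: +{a}
  S via S→b A: +{b}
  S via S→c: +{c}
  S via S→d C: +{d}
  FIRST(S)={a,b,c,d}  FIRST(A)={c,d}  FIRST(B)={a,d}  FIRST(C)={b,d}
pass 2:
  B via B→S: +{b,c}
  FIRST(S)={a,b,c,d}  FIRST(A)={c,d}  FIRST(B)={a,b,c,d}  FIRST(C)={b,d}
pass 3: (stable)
  FIRST(S)={a,b,c,d}  FIRST(A)={c,d}  FIRST(B)={a,b,c,d}  FIRST(C)={b,d}

Compute FOLLOW by fixpoint:
FOLLOW(S) := {$}
round 1:
  S→S S: FOLLOW(S) ⊇ FIRST(S) = {a,b,c,d}; new: +{a,b,c,d}
  S→a B: FOLLOW(B) ⊇ FOLLOW(S) ⊇ {$,a,b,c,d}; new: +{$,a,b,c,d}
  S→b A: FOLLOW(A) ⊇ FOLLOW(S) ⊇ {$,a,b,c,d}; new: +{$,a,b,c,d}
  S→d C: FOLLOW(C) ⊇ FOLLOW(S) ⊇ {$,a,b,c,d}; new: +{$,a,b,c,d}
  S: {$,a,b,c,d}  A: {$,a,b,c,d}  B: {$,a,b,c,d}  C: {$,a,b,c,d}
round 2: done
  S: {$,a,b,c,d}  A: {$,a,b,c,d}  B: {$,a,b,c,d}  C: {$,a,b,c,d}

FOLLOW(S) = ["$", "a", "b", "c", "d"]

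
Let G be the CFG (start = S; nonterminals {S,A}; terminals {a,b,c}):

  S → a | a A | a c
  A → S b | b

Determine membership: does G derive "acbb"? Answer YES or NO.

Convert to CNF:
  S -> T1 A | T1 T2 | a
  A -> S T0 | b
  T0 -> b
  T1 -> a
  T2 -> c

Fill CYK table bottom-up:
  T[0,0] 'a' = {S,T1}  orig:{S}
  T[1,1] 'c' = {T2}  orig:{}
  T[2,2] 'b' = {A,T0}  orig:{A}
  T[3,3] 'b' = {A,T0}  orig:{A}
  T[0,1] 'ac' = {S}
  T[1,2] 'cb' = ∅
  T[2,3] 'bb' = ∅
  T[0,2] 'acb' = {A}
  T[1,3] 'cbb' = ∅
  T[0,3] 'acbb' = ∅

S ∉ T[0,3] ⇒ NO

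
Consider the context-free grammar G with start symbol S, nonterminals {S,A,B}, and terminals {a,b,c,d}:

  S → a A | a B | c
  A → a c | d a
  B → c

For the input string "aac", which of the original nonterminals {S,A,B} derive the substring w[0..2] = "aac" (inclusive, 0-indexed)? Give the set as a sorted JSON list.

Convert to CNF:
  S -> T0 A | T0 B | c
  A -> T0 T1 | T2 T0
  B -> c
  T0 -> a
  T1 -> c
  T2 -> d

CYK fill — only the sub-triangle for w[0..2]:
  [0..0]={T0}  "a"  orig:{}
  [1..1]={T0}  "a"  orig:{}
  [2..2]={B,S,T1}  "c"  orig:{B,S}
  [0..1]=∅  "aa"
  [1..2]={A,S}  "ac"
  [0..2]={S}  "aac"

Original NTs in T[0,2] deriving "aac": ["S"]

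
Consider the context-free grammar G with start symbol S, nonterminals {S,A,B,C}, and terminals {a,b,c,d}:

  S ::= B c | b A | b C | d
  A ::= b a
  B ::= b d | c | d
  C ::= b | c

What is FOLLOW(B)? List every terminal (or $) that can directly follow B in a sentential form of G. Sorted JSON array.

FIRST iteration:
[1]
  A via A→b a: +{b}
  B via B→b d: +{b}
  B via B→c: +{c}
  B via B→d: +{d}
  C via C→b: +{b}
  C via C→c: +{c}
  S via S→B c: +{b,c,d}
  S: {b,c,d}  A: {b}  B: {b,c,d}  C: {b,c}
[2] (no change)
  S: {b,c,d}  A: {b}  B: {b,c,d}  C: {b,c}

FOLLOW sets:
FOLLOW(S) := {$}
round 1:
  S→B c: FOLLOW(B) ⊇ FIRST(c) = {c}; new: +{c}
  S→b A: FOLLOW(A) ⊇ FOLLOW(S) ⊇ {$}; new: +{$}
  S→b C: FOLLOW(C) ⊇ FOLLOW(S) ⊇ {$}; new: +{$}
  FOLLOW[S]={$}  FOLLOW[A]={$}  FOLLOW[B]={c}  FOLLOW[C]={$}
round 2: (stable)
  FOLLOW[S]={$}  FOLLOW[A]={$}  FOLLOW[B]={c}  FOLLOW[C]={$}

FOLLOW(B) = ["c"]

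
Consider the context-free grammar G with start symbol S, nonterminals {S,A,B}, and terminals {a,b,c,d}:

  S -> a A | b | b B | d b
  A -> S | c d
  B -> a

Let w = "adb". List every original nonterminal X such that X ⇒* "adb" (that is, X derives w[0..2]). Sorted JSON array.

Convert to CNF:
  S -> T0 A | T1 B | T3 T1 | b
  A -> T0 A | T1 B | T2 T3 | T3 T1 | b
  B -> a
  T0 -> a
  T1 -> b
  T2 -> c
  T3 -> d

CYK fill — only the sub-triangle for w[0..2]:
  cell(0,0) a: {B,T0}  orig:{B}
  cell(1,1) d: {T3}  orig:{}
  cell(2,2) b: {A,S,T1}  orig:{A,S}
  cell(0,1) ad: ∅
  cell(1,2) db: {A,S}
  cell(0,2) adb: {A,S}

Original NTs in T[0,2] deriving "adb": ["A", "S"]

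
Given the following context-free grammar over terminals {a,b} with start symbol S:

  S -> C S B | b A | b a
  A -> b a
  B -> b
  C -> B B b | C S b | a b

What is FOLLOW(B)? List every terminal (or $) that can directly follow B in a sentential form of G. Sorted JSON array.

FIRST iteration:
iter 1:
  A via A→b a: +{b}
  B via B→b: +{b}
  C via C→B B b: +{b}
  C via C→a b: +{a}
  S via S→C S B: +{a,b}
  FIRST(S)={a,b}  FIRST(A)={b}  FIRST(B)={b}  FIRST(C)={a,b}
iter 2: done
  FIRST(S)={a,b}  FIRST(A)={b}  FIRST(B)={b}  FIRST(C)={a,b}

FOLLOW sets:
seed FOLLOW(S) with $
pass 1:
  C→B B b: FOLLOW(B) ⊇ FIRST(B) = {b}; new: +{b}
  C→C S b: FOLLOW(C) ⊇ FIRST(S) = {a,b}; new: +{a,b}
  C→C S b: FOLLOW(S) ⊇ FIRST(b) = {b}; new: +{b}
  S→C S B: FOLLOW(B) ⊇ FOLLOW(S) ⊇ {$,b}; new: +{$}
  S→b A: FOLLOW(A) ⊇ FOLLOW(S) ⊇ {$,b}; new: +{$,b}
  FOLLOW(S)={$,b}  FOLLOW(A)={$,b}  FOLLOW(B)={$,b}  FOLLOW(C)={a,b}
pass 2: (no change)
  FOLLOW(S)={$,b}  FOLLOW(A)={$,b}  FOLLOW(B)={$,b}  FOLLOW(C)={a,b}

FOLLOW(B) = ["$", "b"]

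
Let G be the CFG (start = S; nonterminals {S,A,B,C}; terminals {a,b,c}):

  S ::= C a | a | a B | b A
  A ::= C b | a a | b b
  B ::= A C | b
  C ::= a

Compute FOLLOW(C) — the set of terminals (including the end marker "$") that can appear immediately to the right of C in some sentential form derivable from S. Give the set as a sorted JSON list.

Compute FIRST by fixpoint:
[1]
  A via A→a a: +{a}
  A via A→b b: +{b}
  B via B→A C: +{a,b}
  C via C→a: +{a}
  S via S→C a: +{a}
  S via S→b A: +{b}
  FIRST(S)={a,b}  FIRST(A)={a,b}  FIRST(B)={a,b}  FIRST(C)={a}
[2] (stable)
  FIRST(S)={a,b}  FIRST(A)={a,b}  FIRST(B)={a,b}  FIRST(C)={a}

Compute FOLLOW by fixpoint:
seed FOLLOW(S) with $
pass 1:
  A→C b: FOLLOW(C) ⊇ FIRST(b) = {b}; new: +{b}
  B→A C: FOLLOW(A) ⊇ FIRST(C) = {a}; new: +{a}
  S→C a: FOLLOW(C) ⊇ FIRST(a) = {a}; new: +{a}
  S→a B: FOLLOW(B) ⊇ FOLLOW(S) ⊇ {$}; new: +{$}
  S→b A: FOLLOW(A) ⊇ FOLLOW(S) ⊇ {$}; new: +{$}
  FOLLOW(S)={$}  FOLLOW(A)={$,a}  FOLLOW(B)={$}  FOLLOW(C)={a,b}
pass 2:
  B→A C: FOLLOW(C) ⊇ FOLLOW(B) ⊇ {$}; new: +{$}
  FOLLOW(S)={$}  FOLLOW(A)={$,a}  FOLLOW(B)={$}  FOLLOW(C)={$,a,b}
pass 3: done
  FOLLOW(S)={$}  FOLLOW(A)={$,a}  FOLLOW(B)={$}  FOLLOW(C)={$,a,b}

FOLLOW(C) = ["$", "a", "b"]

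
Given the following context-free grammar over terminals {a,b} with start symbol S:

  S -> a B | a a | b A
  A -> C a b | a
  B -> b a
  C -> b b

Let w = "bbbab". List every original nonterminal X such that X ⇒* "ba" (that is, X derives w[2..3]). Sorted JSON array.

Convert to CNF:
  S -> T0 B | T0 T0 | T1 A
  A -> C X2 | a
  B -> T1 T0
  C -> T1 T1
  T0 -> a
  T1 -> b
  X2 -> T0 T1

Fill CYK table bottom-up — only the sub-triangle for w[2..3]:
  cell(2,2) b: {T1}  orig:{}
  cell(3,3) a: {A,T0}  orig:{A}
  cell(2,3) ba: {B,S}

Original NTs in T[2,3] deriving "ba": ["B", "S"]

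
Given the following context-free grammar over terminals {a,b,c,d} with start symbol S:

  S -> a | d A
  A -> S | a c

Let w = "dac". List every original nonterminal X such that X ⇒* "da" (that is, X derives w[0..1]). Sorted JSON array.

Convert to CNF:
  S -> T2 A | a
  A -> T0 T1 | T2 A | a
  T0 -> a
  T1 -> c
  T2 -> d

CYK table (by increasing span) (cells [i..j] with 0 ≤ i ≤ j ≤ 1 only):
  cell(0,0) d: {T2}  orig:{}
  cell(1,1) a: {A,S,T0}  orig:{A,S}
  cell(0,1) da: {A,S}

Original NTs in T[0,1] deriving "da": ["A", "S"]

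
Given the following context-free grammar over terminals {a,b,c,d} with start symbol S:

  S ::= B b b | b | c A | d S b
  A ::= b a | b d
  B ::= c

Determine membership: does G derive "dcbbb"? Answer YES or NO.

Convert to CNF:
  S -> B X4 | T2 X5 | T3 A | b
  A -> T0 T1 | T0 T2
  B -> c
  T0 -> b
  T1 -> a
  T2 -> d
  T3 -> c
  X4 -> T0 T0
  X5 -> S T0

CYK table (by increasing span):
  [0..0]={T2}  "d"  orig:{}
  [1..1]={B,T3}  "c"  orig:{B}
  [2..2]={S,T0}  "b"  orig:{S}
  [3..3]={S,T0}  "b"  orig:{S}
  [4..4]={S,T0}  "b"  orig:{S}
  [0..1]=∅  "dc"
  [1..2]=∅  "cb"
  [2..3]={X4,X5}  "bb"  orig:{}
  [3..4]={X4,X5}  "bb"  orig:{}
  [0..2]=∅  "dcb"
  [1..3]={S}  "cbb"
  [2..4]=∅  "bbb"
  [0..3]=∅  "dcbb"
  [1..4]={X5}  "cbbb"  orig:{}
  [0..4]={S}  "dcbbb"

S ∈ T[0,4] ⇒ YES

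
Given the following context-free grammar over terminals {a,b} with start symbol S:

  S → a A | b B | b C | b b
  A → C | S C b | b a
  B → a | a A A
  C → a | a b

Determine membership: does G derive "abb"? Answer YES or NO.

CNF form of G:
  S -> T0 B | T0 C | T0 T0 | T1 A
  A -> S X2 | T0 T1 | T1 T0 | a
  B -> T1 X3 | a
  C -> T1 T0 | a
  T0 -> b
  T1 -> a
  X2 -> C T0
  X3 -> A A

CYK table (by increasing span):
  T[0,0] 'a' = {A,B,C,T1}  orig:{A,B,C}
  T[1,1] 'b' = {T0}  orig:{}
  T[2,2] 'b' = {T0}  orig:{}
  T[0,1] 'ab' = {A,C,X2}  orig:{A,C}
  T[1,2] 'bb' = {S}
  T[0,2] 'abb' = {X2}  orig:{}

S ∉ T[0,2] ⇒ NO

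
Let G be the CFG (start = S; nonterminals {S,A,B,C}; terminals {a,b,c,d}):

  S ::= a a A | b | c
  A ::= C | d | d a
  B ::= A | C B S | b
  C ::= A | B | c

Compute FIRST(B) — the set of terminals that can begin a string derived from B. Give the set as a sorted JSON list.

Compute FIRST by fixpoint:
iter 1:
  A via A→d: +{d}
  B via B→A: +{d}
  B via B→b: +{b}
  C via C→A: +{d}
  C via C→B: +{b}
  C via C→c: +{c}
  S via S→a a A: +{a}
  S via S→b: +{b}
  S via S→c: +{c}
  FIRST(S)={a,b,c}  FIRST(A)={d}  FIRST(B)={b,d}  FIRST(C)={b,c,d}
iter 2:
  A via A→C: +{b,c}
  B via B→A: +{c}
  FIRST(S)={a,b,c}  FIRST(A)={b,c,d}  FIRST(B)={b,c,d}  FIRST(C)={b,c,d}
iter 3: done
  FIRST(S)={a,b,c}  FIRST(A)={b,c,d}  FIRST(B)={b,c,d}  FIRST(C)={b,c,d}

FIRST(B) = ["b", "c", "d"]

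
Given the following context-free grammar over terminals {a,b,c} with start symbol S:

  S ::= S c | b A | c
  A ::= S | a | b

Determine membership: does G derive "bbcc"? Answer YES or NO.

Convert to CNF:
  S -> S T0 | T1 A | c
  A -> S T0 | T1 A | a | b | c
  T0 -> c
  T1 -> b

CYK table (by increasing span):
  [0..0]={A,T1}  "b"  orig:{A}
  [1..1]={A,T1}  "b"  orig:{A}
  [2..2]={A,S,T0}  "c"  orig:{A,S}
  [3..3]={A,S,T0}  "c"  orig:{A,S}
  [0..1]={A,S}  "bb"
  [1..2]={A,S}  "bc"
  [2..3]={A,S}  "cc"
  [0..2]={A,S}  "bbc"
  [1..3]={A,S}  "bcc"
  [0..3]={A,S}  "bbcc"

S ∈ T[0,3] ⇒ YES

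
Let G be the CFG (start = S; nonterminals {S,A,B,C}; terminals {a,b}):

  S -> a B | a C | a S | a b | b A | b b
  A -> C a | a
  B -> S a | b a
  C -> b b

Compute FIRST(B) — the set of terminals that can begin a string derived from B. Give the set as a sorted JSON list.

FIRST sets, iterate to fixpoint:
round 1:
  A via A→a: +{a}
  B via B→b a: +{b}
  C via C→b b: +{b}
  S via S→a B: +{a}
  S via S→b A: +{b}
  FIRST(S)={a,b}  FIRST(A)={a}  FIRST(B)={b}  FIRST(C)={b}
round 2:
  A via A→C a: +{b}
  B via B→S a: +{a}
  FIRST(S)={a,b}  FIRST(A)={a,b}  FIRST(B)={a,b}  FIRST(C)={b}
round 3: — fixpoint
  FIRST(S)={a,b}  FIRST(A)={a,b}  FIRST(B)={a,b}  FIRST(C)={b}

FIRST(B) = ["a", "b"]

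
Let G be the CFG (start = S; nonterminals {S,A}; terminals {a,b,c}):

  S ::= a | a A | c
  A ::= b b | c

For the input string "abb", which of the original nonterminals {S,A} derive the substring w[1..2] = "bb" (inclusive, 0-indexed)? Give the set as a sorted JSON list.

Convert to CNF:
  S -> T1 A | a | c
  A -> T0 T0 | c
  T0 -> b
  T1 -> a

CYK fill (cells [i..j] with 1 ≤ i ≤ j ≤ 2 only):
  T[1,1] 'b' = {T0}  orig:{}
  T[2,2] 'b' = {T0}  orig:{}
  T[1,2] 'bb' = {A}

Original NTs in T[1,2] deriving "bb": ["A"]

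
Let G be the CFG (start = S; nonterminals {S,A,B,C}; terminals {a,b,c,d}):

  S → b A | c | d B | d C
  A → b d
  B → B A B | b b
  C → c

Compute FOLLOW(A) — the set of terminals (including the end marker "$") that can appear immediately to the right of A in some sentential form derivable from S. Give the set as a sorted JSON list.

FIRST sets, iterate to fixpoint:
round 1:
  A via A→b d: +{b}
  B via B→b b: +{b}
  C via C→c: +{c}
  S via S→b A: +{b}
  S via S→c: +{c}
  S via S→d B: +{d}
  FIRST(S)={b,c,d}  FIRST(A)={b}  FIRST(B)={b}  FIRST(C)={c}
round 2: — fixpoint
  FIRST(S)={b,c,d}  FIRST(A)={b}  FIRST(B)={b}  FIRST(C)={c}

FOLLOW sets:
FOLLOW(S) := {$}
[1]
  B→B A B: FOLLOW(B) ⊇ FIRST(A) = {b}; new: +{b}
  B→B A B: FOLLOW(A) ⊇ FIRST(B) = {b}; new: +{b}
  S→b A: FOLLOW(A) ⊇ FOLLOW(S) ⊇ {$}; new: +{$}
  S→d B: FOLLOW(B) ⊇ FOLLOW(S) ⊇ {$}; new: +{$}
  S→d C: FOLLOW(C) ⊇ FOLLOW(S) ⊇ {$}; new: +{$}
  S: {$}  A: {$,b}  B: {$,b}  C: {$}
[2] (no change)
  S: {$}  A: {$,b}  B: {$,b}  C: {$}

FOLLOW(A) = ["$", "b"]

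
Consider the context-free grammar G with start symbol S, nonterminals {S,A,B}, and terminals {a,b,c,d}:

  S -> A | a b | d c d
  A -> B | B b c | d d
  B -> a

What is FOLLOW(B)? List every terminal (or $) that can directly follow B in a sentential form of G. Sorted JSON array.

FIRST sets, iterate to fixpoint:
[1]
  A via A→d d: +{d}
  B via B→a: +{a}
  S via S→A: +{d}
  S via S→a b: +{a}
  FIRST(S)={a,d}  FIRST(A)={d}  FIRST(B)={a}
[2]
  A via A→B: +{a}
  FIRST(S)={a,d}  FIRST(A)={a,d}  FIRST(B)={a}
[3] (no change)
  FIRST(S)={a,d}  FIRST(A)={a,d}  FIRST(B)={a}

FOLLOW sets:
initialize: $ ∈ FOLLOW(S)
iter 1:
  A→B b c: FOLLOW(B) ⊇ FIRST(b) = {b}; new: +{b}
  S→A: FOLLOW(A) ⊇ FOLLOW(S) ⊇ {$}; new: +{$}
  FOLLOW[S]={$}  FOLLOW[A]={$}  FOLLOW[B]={b}
iter 2:
  A→B: FOLLOW(B) ⊇ FOLLOW(A) ⊇ {$}; new: +{$}
  FOLLOW[S]={$}  FOLLOW[A]={$}  FOLLOW[B]={$,b}
iter 3: (stable)
  FOLLOW[S]={$}  FOLLOW[A]={$}  FOLLOW[B]={$,b}

FOLLOW(B) = ["$", "b"]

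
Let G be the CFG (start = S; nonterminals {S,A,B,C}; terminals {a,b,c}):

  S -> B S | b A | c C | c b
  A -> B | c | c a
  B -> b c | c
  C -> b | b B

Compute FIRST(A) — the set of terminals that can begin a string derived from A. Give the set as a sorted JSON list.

FIRST iteration:
round 1:
  A via A→c: +{c}
  B via B→b c: +{b}
  B via B→c: +{c}
  C via C→b: +{b}
  S via S→B S: +{b,c}
  S: {b,c}  A: {c}  B: {b,c}  C: {b}
round 2:
  A via A→B: +{b}
  S: {b,c}  A: {b,c}  B: {b,c}  C: {b}
round 3: (no change)
  S: {b,c}  A: {b,c}  B: {b,c}  C: {b}

FIRST(A) = ["b", "c"]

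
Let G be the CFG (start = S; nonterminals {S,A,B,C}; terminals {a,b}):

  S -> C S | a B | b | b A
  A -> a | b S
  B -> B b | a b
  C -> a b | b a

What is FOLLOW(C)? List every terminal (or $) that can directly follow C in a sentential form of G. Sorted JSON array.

FIRST sets, iterate to fixpoint:
iter 1:
  A via A→a: +{a}
  A via A→b S: +{b}
  B via B→a b: +{a}
  C via C→a b: +{a}
  C via C→b a: +{b}
  S via S→C S: +{a,b}
  S: {a,b}  A: {a,b}  B: {a}  C: {a,b}
iter 2: — fixpoint
  S: {a,b}  A: {a,b}  B: {a}  C: {a,b}

FOLLOW iteration:
initialize: $ ∈ FOLLOW(S)
iter 1:
  B→B b: FOLLOW(B) ⊇ FIRST(b) = {b}; new: +{b}
  S→C S: FOLLOW(C) ⊇ FIRST(S) = {a,b}; new: +{a,b}
  S→a B: FOLLOW(B) ⊇ FOLLOW(S) ⊇ {$}; new: +{$}
  S→b A: FOLLOW(A) ⊇ FOLLOW(S) ⊇ {$}; new: +{$}
  S: {$}  A: {$}  B: {$,b}  C: {a,b}
iter 2: done
  S: {$}  A: {$}  B: {$,b}  C: {a,b}

FOLLOW(C) = ["a", "b"]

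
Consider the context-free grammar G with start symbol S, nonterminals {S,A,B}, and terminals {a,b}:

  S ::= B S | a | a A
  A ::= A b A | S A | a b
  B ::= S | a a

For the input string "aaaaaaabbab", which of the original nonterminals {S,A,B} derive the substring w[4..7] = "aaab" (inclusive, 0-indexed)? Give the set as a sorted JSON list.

Convert to CNF:
  S -> B S | T1 A | a
  A -> A X2 | S A | T1 T0
  B -> B S | T1 A | T1 T1 | a
  T0 -> b
  T1 -> a
  X2 -> T0 A

Fill CYK table bottom-up, restricted to cells inside w[4..7]:
  [4..4]={B,S,T1}  "a"  orig:{B,S}
  [5..5]={B,S,T1}  "a"  orig:{B,S}
  [6..6]={B,S,T1}  "a"  orig:{B,S}
  [7..7]={T0}  "b"  orig:{}
  [4..5]={B,S}  "aa"
  [5..6]={B,S}  "aa"
  [6..7]={A}  "ab"
  [4..6]={B,S}  "aaa"
  [5..7]={A,B,S}  "aab"
  [4..7]={A,B,S}  "aaab"

Original NTs in T[4,7] deriving "aaab": ["A", "B", "S"]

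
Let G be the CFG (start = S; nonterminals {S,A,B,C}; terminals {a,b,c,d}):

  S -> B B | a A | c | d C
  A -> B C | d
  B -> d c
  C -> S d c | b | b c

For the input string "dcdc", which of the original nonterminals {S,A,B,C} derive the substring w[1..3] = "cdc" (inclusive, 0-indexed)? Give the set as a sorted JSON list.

Convert to CNF:
  S -> B B | T0 C | T3 A | c
  A -> B C | d
  B -> T0 T1
  C -> S X4 | T2 T1 | b
  T0 -> d
  T1 -> c
  T2 -> b
  T3 -> a
  X4 -> T0 T1

Fill CYK table bottom-up — only the sub-triangle for w[1..3]:
  T[1,1] 'c' = {S,T1}  orig:{S}
  T[2,2] 'd' = {A,T0}  orig:{A}
  T[3,3] 'c' = {S,T1}  orig:{S}
  T[1,2] 'cd' = ∅
  T[2,3] 'dc' = {B,X4}  orig:{B}
  T[1,3] 'cdc' = {C}

Original NTs in T[1,3] deriving "cdc": ["C"]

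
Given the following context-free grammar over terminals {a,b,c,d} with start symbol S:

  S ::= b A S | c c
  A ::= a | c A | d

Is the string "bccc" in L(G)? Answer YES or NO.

CNF form of G:
  S -> T0 T0 | T1 X2
  A -> T0 A | a | d
  T0 -> c
  T1 -> b
  X2 -> A S

CYK table (by increasing span):
  cell(0,0) b: {T1}  orig:{}
  cell(1,1) c: {T0}  orig:{}
  cell(2,2) c: {T0}  orig:{}
  cell(3,3) c: {T0}  orig:{}
  cell(0,1) bc: ∅
  cell(1,2) cc: {S}
  cell(2,3) cc: {S}
  cell(0,2) bcc: ∅
  cell(1,3) ccc: ∅
  cell(0,3) bccc: ∅

S ∉ T[0,3] ⇒ NO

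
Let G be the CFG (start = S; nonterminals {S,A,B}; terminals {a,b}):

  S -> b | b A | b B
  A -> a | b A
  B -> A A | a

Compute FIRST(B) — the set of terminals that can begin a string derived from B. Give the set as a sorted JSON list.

Compute FIRST by fixpoint:
pass 1:
  A via A→a: +{a}
  A via A→b A: +{b}
  B via B→A A: +{a,b}
  S via S→b: +{b}
  FIRST(S)={b}  FIRST(A)={a,b}  FIRST(B)={a,b}
pass 2: done
  FIRST(S)={b}  FIRST(A)={a,b}  FIRST(B)={a,b}

FIRST(B) = ["a", "b"]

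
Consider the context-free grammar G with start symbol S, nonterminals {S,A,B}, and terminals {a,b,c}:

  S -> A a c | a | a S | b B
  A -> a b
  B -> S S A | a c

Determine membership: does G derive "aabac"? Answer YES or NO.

CNF form of G:
  S -> A X4 | T0 S | T1 B | a
  A -> T0 T1
  B -> S X3 | T0 T2
  T0 -> a
  T1 -> b
  T2 -> c
  X3 -> S A
  X4 -> T0 T2

CYK table (by increasing span):
  cell(0,0) a: {S,T0}  orig:{S}
  cell(1,1) a: {S,T0}  orig:{S}
  cell(2,2) b: {T1}  orig:{}
  cell(3,3) a: {S,T0}  orig:{S}
  cell(4,4) c: {T2}  orig:{}
  cell(0,1) aa: {S}
  cell(1,2) ab: {A}
  cell(2,3) ba: ∅
  cell(3,4) ac: {B,X4}  orig:{B}
  cell(0,2) aab: {X3}  orig:{}
  cell(1,3) aba: ∅
  cell(2,4) bac: {S}
  cell(0,3) aaba: ∅
  cell(1,4) abac: {S}
  cell(0,4) aabac: {S}

S ∈ T[0,4] ⇒ YES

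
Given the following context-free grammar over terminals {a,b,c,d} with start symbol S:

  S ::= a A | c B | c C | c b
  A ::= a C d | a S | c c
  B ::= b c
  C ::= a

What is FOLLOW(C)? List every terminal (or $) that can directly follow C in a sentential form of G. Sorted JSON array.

Compute FIRST by fixpoint:
pass 1:
  A via A→a C d: +{a}
  A via A→c c: +{c}
  B via B→b c: +{b}
  C via C→a: +{a}
  S via S→a A: +{a}
  S via S→c B: +{c}
  S: {a,c}  A: {a,c}  B: {b}  C: {a}
pass 2: (no change)
  S: {a,c}  A: {a,c}  B: {b}  C: {a}

FOLLOW sets:
initialize: $ ∈ FOLLOW(S)
round 1:
  A→a C d: FOLLOW(C) ⊇ FIRST(d) = {d}; new: +{d}
  S→a A: FOLLOW(A) ⊇ FOLLOW(S) ⊇ {$}; new: +{$}
  S→c B: FOLLOW(B) ⊇ FOLLOW(S) ⊇ {$}; new: +{$}
  S→c C: FOLLOW(C) ⊇ FOLLOW(S) ⊇ {$}; new: +{$}
  FOLLOW(S)={$}  FOLLOW(A)={$}  FOLLOW(B)={$}  FOLLOW(C)={$,d}
round 2: (no change)
  FOLLOW(S)={$}  FOLLOW(A)={$}  FOLLOW(B)={$}  FOLLOW(C)={$,d}

FOLLOW(C) = ["$", "d"]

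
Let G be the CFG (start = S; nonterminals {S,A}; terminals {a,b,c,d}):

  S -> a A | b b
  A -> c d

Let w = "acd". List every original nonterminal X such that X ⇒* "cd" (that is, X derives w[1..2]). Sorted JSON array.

CNF form of G:
  S -> T2 A | T3 T3
  A -> T0 T1
  T0 -> c
  T1 -> d
  T2 -> a
  T3 -> b

CYK table (by increasing span), restricted to cells inside w[1..2]:
  cell(1,1) c: {T0}  orig:{}
  cell(2,2) d: {T1}  orig:{}
  cell(1,2) cd: {A}

Original NTs in T[1,2] deriving "cd": ["A"]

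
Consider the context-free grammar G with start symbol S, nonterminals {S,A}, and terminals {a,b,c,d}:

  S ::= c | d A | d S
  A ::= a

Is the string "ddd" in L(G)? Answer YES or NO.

CNF form of G:
  S -> T0 A | T0 S | c
  A -> a
  T0 -> d

CYK table (by increasing span):
  cell(0,0) d: {T0}  orig:{}
  cell(1,1) d: {T0}  orig:{}
  cell(2,2) d: {T0}  orig:{}
  cell(0,1) dd: ∅
  cell(1,2) dd: ∅
  cell(0,2) ddd: ∅

S ∉ T[0,2] ⇒ NO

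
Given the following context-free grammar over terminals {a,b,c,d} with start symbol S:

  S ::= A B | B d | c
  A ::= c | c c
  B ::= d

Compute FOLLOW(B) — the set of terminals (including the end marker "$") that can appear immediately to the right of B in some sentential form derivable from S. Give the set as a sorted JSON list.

FIRST sets, iterate to fixpoint:
pass 1:
  A via A→c: +{c}
  B via B→d: +{d}
  S via S→A B: +{c}
  S via S→B d: +{d}
  FIRST[S]={c,d}  FIRST[A]={c}  FIRST[B]={d}
pass 2: — fixpoint
  FIRST[S]={c,d}  FIRST[A]={c}  FIRST[B]={d}

FOLLOW sets:
initialize: $ ∈ FOLLOW(S)
iter 1:
  S→A B: FOLLOW(A) ⊇ FIRST(B) = {d}; new: +{d}
  S→A B: FOLLOW(B) ⊇ FOLLOW(S) ⊇ {$}; new: +{$}
  S→B d: FOLLOW(B) ⊇ FIRST(d) = {d}; new: +{d}
  FOLLOW[S]={$}  FOLLOW[A]={d}  FOLLOW[B]={$,d}
iter 2: (no change)
  FOLLOW[S]={$}  FOLLOW[A]={d}  FOLLOW[B]={$,d}

FOLLOW(B) = ["$", "d"]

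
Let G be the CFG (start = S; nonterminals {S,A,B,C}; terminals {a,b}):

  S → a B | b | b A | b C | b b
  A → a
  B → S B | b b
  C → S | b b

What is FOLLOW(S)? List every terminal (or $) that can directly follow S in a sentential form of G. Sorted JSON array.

FIRST iteration:
round 1:
  A via A→a: +{a}
  B via B→b b: +{b}
  C via C→b b: +{b}
  S via S→a B: +{a}
  S via S→b: +{b}
  FIRST[S]={a,b}  FIRST[A]={a}  FIRST[B]={b}  FIRST[C]={b}
round 2:
  B via B→S B: +{a}
  C via C→S: +{a}
  FIRST[S]={a,b}  FIRST[A]={a}  FIRST[B]={a,b}  FIRST[C]={a,b}
round 3: (stable)
  FIRST[S]={a,b}  FIRST[A]={a}  FIRST[B]={a,b}  FIRST[C]={a,b}

Compute FOLLOW by fixpoint:
seed FOLLOW(S) with $
[1]
  B→S B: FOLLOW(S) ⊇ FIRST(B) = {a,b}; new: +{a,b}
  S→a B: FOLLOW(B) ⊇ FOLLOW(S) ⊇ {$,a,b}; new: +{$,a,b}
  S→b A: FOLLOW(A) ⊇ FOLLOW(S) ⊇ {$,a,b}; new: +{$,a,b}
  S→b C: FOLLOW(C) ⊇ FOLLOW(S) ⊇ {$,a,b}; new: +{$,a,b}
  FOLLOW[S]={$,a,b}  FOLLOW[A]={$,a,b}  FOLLOW[B]={$,a,b}  FOLLOW[C]={$,a,b}
[2] (no change)
  FOLLOW[S]={$,a,b}  FOLLOW[A]={$,a,b}  FOLLOW[B]={$,a,b}  FOLLOW[C]={$,a,b}

FOLLOW(S) = ["$", "a", "b"]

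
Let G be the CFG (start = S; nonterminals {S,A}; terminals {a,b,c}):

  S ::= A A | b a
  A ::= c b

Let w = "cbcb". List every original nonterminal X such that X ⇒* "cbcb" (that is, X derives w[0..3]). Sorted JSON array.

Convert to CNF:
  S -> A A | T1 T2
  A -> T0 T1
  T0 -> c
  T1 -> b
  T2 -> a

Fill CYK table bottom-up, restricted to cells inside w[0..3]:
  [0..0]={T0}  "c"  orig:{}
  [1..1]={T1}  "b"  orig:{}
  [2..2]={T0}  "c"  orig:{}
  [3..3]={T1}  "b"  orig:{}
  [0..1]={A}  "cb"
  [1..2]=∅  "bc"
  [2..3]={A}  "cb"
  [0..2]=∅  "cbc"
  [1..3]=∅  "bcb"
  [0..3]={S}  "cbcb"

Original NTs in T[0,3] deriving "cbcb": ["S"]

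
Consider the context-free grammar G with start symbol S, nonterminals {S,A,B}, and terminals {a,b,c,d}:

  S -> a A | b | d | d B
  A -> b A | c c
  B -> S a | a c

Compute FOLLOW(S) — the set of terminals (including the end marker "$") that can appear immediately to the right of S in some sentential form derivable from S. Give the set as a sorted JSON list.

FIRST sets, iterate to fixpoint:
round 1:
  A via A→b A: +{b}
  A via A→c c: +{c}
  B via B→a c: +{a}
  S via S→a A: +{a}
  S via S→b: +{b}
  S via S→d: +{d}
  S: {a,b,d}  A: {b,c}  B: {a}
round 2:
  B via B→S a: +{b,d}
  S: {a,b,d}  A: {b,c}  B: {a,b,d}
round 3: (stable)
  S: {a,b,d}  A: {b,c}  B: {a,b,d}

FOLLOW sets:
seed FOLLOW(S) with $
iter 1:
  B→S a: FOLLOW(S) ⊇ FIRST(a) = {a}; new: +{a}
  S→a A: FOLLOW(A) ⊇ FOLLOW(S) ⊇ {$,a}; new: +{$,a}
  S→d B: FOLLOW(B) ⊇ FOLLOW(S) ⊇ {$,a}; new: +{$,a}
  FOLLOW[S]={$,a}  FOLLOW[A]={$,a}  FOLLOW[B]={$,a}
iter 2: (stable)
  FOLLOW[S]={$,a}  FOLLOW[A]={$,a}  FOLLOW[B]={$,a}

FOLLOW(S) = ["$", "a"]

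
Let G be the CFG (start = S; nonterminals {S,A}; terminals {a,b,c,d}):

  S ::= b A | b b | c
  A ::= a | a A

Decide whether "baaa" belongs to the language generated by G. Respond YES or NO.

Convert to CNF:
  S -> T1 A | T1 T1 | c
  A -> T0 A | a
  T0 -> a
  T1 -> b

Fill CYK table bottom-up:
  cell(0,0) b: {T1}  orig:{}
  cell(1,1) a: {A,T0}  orig:{A}
  cell(2,2) a: {A,T0}  orig:{A}
  cell(3,3) a: {A,T0}  orig:{A}
  cell(0,1) ba: {S}
  cell(1,2) aa: {A}
  cell(2,3) aa: {A}
  cell(0,2) baa: {S}
  cell(1,3) aaa: {A}
  cell(0,3) baaa: {S}

S ∈ T[0,3] ⇒ YES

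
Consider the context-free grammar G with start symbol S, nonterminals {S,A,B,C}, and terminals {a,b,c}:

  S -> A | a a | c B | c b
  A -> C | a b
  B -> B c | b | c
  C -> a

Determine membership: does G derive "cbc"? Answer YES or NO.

CNF form of G:
  S -> T0 T0 | T0 T1 | T2 B | T2 T1 | a
  A -> T0 T1 | a
  B -> B T2 | b | c
  C -> a
  T0 -> a
  T1 -> b
  T2 -> c

CYK fill:
  [0..0]={B,T2}  "c"  orig:{B}
  [1..1]={B,T1}  "b"  orig:{B}
  [2..2]={B,T2}  "c"  orig:{B}
  [0..1]={S}  "cb"
  [1..2]={B}  "bc"
  [0..2]={S}  "cbc"

S ∈ T[0,2] ⇒ YES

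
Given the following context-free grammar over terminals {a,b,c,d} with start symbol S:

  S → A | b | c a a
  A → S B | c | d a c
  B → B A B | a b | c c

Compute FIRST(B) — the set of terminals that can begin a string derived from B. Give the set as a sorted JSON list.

FIRST iteration:
pass 1:
  A via A→c: +{c}
  A via A→d a c: +{d}
  B via B→a b: +{a}
  B via B→c c: +{c}
  S via S→A: +{c,d}
  S via S→b: +{b}
  FIRST(S)={b,c,d}  FIRST(A)={c,d}  FIRST(B)={a,c}
pass 2:
  A via A→S B: +{b}
  FIRST(S)={b,c,d}  FIRST(A)={b,c,d}  FIRST(B)={a,c}
pass 3: (no change)
  FIRST(S)={b,c,d}  FIRST(A)={b,c,d}  FIRST(B)={a,c}

FIRST(B) = ["a", "c"]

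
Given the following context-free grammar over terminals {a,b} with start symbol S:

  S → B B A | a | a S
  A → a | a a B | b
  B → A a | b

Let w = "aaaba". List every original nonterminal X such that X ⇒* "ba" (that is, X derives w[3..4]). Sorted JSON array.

Convert to CNF:
  S -> B X2 | T0 S | a
  A -> T0 X1 | a | b
  B -> A T0 | b
  T0 -> a
  X1 -> T0 B
  X2 -> B A

Fill CYK table bottom-up, restricted to cells inside w[3..4]:
  cell(3,3) b: {A,B}
  cell(4,4) a: {A,S,T0}  orig:{A,S}
  cell(3,4) ba: {B,X2}  orig:{B}

Original NTs in T[3,4] deriving "ba": ["B"]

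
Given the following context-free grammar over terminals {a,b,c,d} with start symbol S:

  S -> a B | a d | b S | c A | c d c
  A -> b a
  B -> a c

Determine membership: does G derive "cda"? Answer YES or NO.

CNF form of G:
  S -> T0 S | T1 B | T1 T3 | T2 A | T2 X4
  A -> T0 T1
  B -> T1 T2
  T0 -> b
  T1 -> a
  T2 -> c
  T3 -> d
  X4 -> T3 T2

Fill CYK table bottom-up:
  [0..0]={T2}  "c"  orig:{}
  [1..1]={T3}  "d"  orig:{}
  [2..2]={T1}  "a"  orig:{}
  [0..1]=∅  "cd"
  [1..2]=∅  "da"
  [0..2]=∅  "cda"

S ∉ T[0,2] ⇒ NO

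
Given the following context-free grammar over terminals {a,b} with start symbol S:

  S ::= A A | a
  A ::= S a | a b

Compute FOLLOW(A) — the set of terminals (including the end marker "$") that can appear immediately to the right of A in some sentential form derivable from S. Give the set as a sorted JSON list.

Compute FIRST by fixpoint:
round 1:
  A via A→a b: +{a}
  S via S→A A: +{a}
  FIRST(S)={a}  FIRST(A)={a}
round 2: done
  FIRST(S)={a}  FIRST(A)={a}

Compute FOLLOW by fixpoint:
initialize: $ ∈ FOLLOW(S)
round 1:
  A→S a: FOLLOW(S) ⊇ FIRST(a) = {a}; new: +{a}
  S→A A: FOLLOW(A) ⊇ FIRST(A) = {a}; new: +{a}
  S→A A: FOLLOW(A) ⊇ FOLLOW(S) ⊇ {$,a}; new: +{$}
  FOLLOW(S)={$,a}  FOLLOW(A)={$,a}
round 2: (stable)
  FOLLOW(S)={$,a}  FOLLOW(A)={$,a}

FOLLOW(A) = ["$", "a"]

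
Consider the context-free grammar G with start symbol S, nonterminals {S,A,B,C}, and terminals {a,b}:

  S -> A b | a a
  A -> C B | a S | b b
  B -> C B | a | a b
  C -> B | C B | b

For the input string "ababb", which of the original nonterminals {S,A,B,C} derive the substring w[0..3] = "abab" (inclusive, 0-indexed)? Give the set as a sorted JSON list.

CNF form of G:
  S -> A T1 | T0 T0
  A -> C B | T0 S | T1 T1
  B -> C B | T0 T1 | a
  C -> C B | T0 T1 | a | b
  T0 -> a
  T1 -> b

CYK fill — only the sub-triangle for w[0..3]:
  T[0,0] 'a' = {B,C,T0}  orig:{B,C}
  T[1,1] 'b' = {C,T1}  orig:{C}
  T[2,2] 'a' = {B,C,T0}  orig:{B,C}
  T[3,3] 'b' = {C,T1}  orig:{C}
  T[0,1] 'ab' = {B,C}
  T[1,2] 'ba' = {A,B,C}
  T[2,3] 'ab' = {B,C}
  T[0,2] 'aba' = {A,B,C}
  T[1,3] 'bab' = {A,B,C,S}
  T[0,3] 'abab' = {A,B,C,S}

Original NTs in T[0,3] deriving "abab": ["A", "B", "C", "S"]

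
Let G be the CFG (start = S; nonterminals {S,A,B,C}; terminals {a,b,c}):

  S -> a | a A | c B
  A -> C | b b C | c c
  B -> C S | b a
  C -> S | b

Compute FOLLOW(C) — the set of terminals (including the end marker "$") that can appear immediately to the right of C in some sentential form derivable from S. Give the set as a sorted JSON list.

FIRST sets, iterate to fixpoint:
[1]
  A via A→b b C: +{b}
  A via A→c c: +{c}
  B via B→b a: +{b}
  C via C→b: +{b}
  S via S→a: +{a}
  S via S→c B: +{c}
  S: {a,c}  A: {b,c}  B: {b}  C: {b}
[2]
  C via C→S: +{a,c}
  S: {a,c}  A: {b,c}  B: {b}  C: {a,b,c}
[3]
  A via A→C: +{a}
  B via B→C S: +{a,c}
  S: {a,c}  A: {a,b,c}  B: {a,b,c}  C: {a,b,c}
[4] (stable)
  S: {a,c}  A: {a,b,c}  B: {a,b,c}  C: {a,b,c}

FOLLOW iteration:
FOLLOW(S) := {$}
round 1:
  B→C S: FOLLOW(C) ⊇ FIRST(S) = {a,c}; new: +{a,c}
  C→S: FOLLOW(S) ⊇ FOLLOW(C) ⊇ {a,c}; new: +{a,c}
  S→a A: FOLLOW(A) ⊇ FOLLOW(S) ⊇ {$,a,c}; new: +{$,a,c}
  S→c B: FOLLOW(B) ⊇ FOLLOW(S) ⊇ {$,a,c}; new: +{$,a,c}
  FOLLOW(S)={$,a,c}  FOLLOW(A)={$,a,c}  FOLLOW(B)={$,a,c}  FOLLOW(C)={a,c}
round 2:
  A→C: FOLLOW(C) ⊇ FOLLOW(A) ⊇ {$,a,c}; new: +{$}
  FOLLOW(S)={$,a,c}  FOLLOW(A)={$,a,c}  FOLLOW(B)={$,a,c}  FOLLOW(C)={$,a,c}
round 3: (no change)
  FOLLOW(S)={$,a,c}  FOLLOW(A)={$,a,c}  FOLLOW(B)={$,a,c}  FOLLOW(C)={$,a,c}

FOLLOW(C) = ["$", "a", "c"]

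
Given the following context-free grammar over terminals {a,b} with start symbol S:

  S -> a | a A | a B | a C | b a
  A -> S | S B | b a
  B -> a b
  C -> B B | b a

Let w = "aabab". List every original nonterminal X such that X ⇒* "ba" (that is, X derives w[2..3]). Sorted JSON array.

CNF form of G:
  S -> T0 A | T0 B | T0 C | T1 T0 | a
  A -> S B | T0 A | T0 B | T0 C | T1 T0 | a
  B -> T0 T1
  C -> B B | T1 T0
  T0 -> a
  T1 -> b

CYK fill — only the sub-triangle for w[2..3]:
  T[2,2] 'b' = {T1}  orig:{}
  T[3,3] 'a' = {A,S,T0}  orig:{A,S}
  T[2,3] 'ba' = {A,C,S}

Original NTs in T[2,3] deriving "ba": ["A", "C", "S"]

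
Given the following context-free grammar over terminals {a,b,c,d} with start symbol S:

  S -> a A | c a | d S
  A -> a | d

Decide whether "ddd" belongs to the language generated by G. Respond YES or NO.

CNF form of G:
  S -> T0 A | T1 T0 | T2 S
  A -> a | d
  T0 -> a
  T1 -> c
  T2 -> d

CYK table (by increasing span):
  [0..0]={A,T2}  "d"  orig:{A}
  [1..1]={A,T2}  "d"  orig:{A}
  [2..2]={A,T2}  "d"  orig:{A}
  [0..1]=∅  "dd"
  [1..2]=∅  "dd"
  [0..2]=∅  "ddd"

S ∉ T[0,2] ⇒ NO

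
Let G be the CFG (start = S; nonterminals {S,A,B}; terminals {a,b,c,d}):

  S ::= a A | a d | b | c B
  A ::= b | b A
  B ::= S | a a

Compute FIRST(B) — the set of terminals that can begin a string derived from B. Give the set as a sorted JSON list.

FIRST iteration:
round 1:
  A via A→b: +{b}
  B via B→a a: +{a}
  S via S→a A: +{a}
  S via S→b: +{b}
  S via S→c B: +{c}
  FIRST[S]={a,b,c}  FIRST[A]={b}  FIRST[B]={a}
round 2:
  B via B→S: +{b,c}
  FIRST[S]={a,b,c}  FIRST[A]={b}  FIRST[B]={a,b,c}
round 3: done
  FIRST[S]={a,b,c}  FIRST[A]={b}  FIRST[B]={a,b,c}

FIRST(B) = ["a", "b", "c"]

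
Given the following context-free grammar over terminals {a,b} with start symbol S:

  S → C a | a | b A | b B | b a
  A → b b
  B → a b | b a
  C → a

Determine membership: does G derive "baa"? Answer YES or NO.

Convert to CNF:
  S -> C T1 | T0 A | T0 B | T0 T1 | a
  A -> T0 T0
  B -> T0 T1 | T1 T0
  C -> a
  T0 -> b
  T1 -> a

CYK table (by increasing span):
  cell(0,0) b: {T0}  orig:{}
  cell(1,1) a: {C,S,T1}  orig:{C,S}
  cell(2,2) a: {C,S,T1}  orig:{C,S}
  cell(0,1) ba: {B,S}
  cell(1,2) aa: {S}
  cell(0,2) baa: ∅

S ∉ T[0,2] ⇒ NO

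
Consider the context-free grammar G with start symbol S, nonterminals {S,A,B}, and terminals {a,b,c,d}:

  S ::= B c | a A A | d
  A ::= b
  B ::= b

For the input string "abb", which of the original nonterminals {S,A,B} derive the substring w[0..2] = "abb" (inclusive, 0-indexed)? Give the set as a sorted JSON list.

Convert to CNF:
  S -> B T0 | T1 X2 | d
  A -> b
  B -> b
  T0 -> c
  T1 -> a
  X2 -> A A

CYK table (by increasing span) — only the sub-triangle for w[0..2]:
  cell(0,0) a: {T1}  orig:{}
  cell(1,1) b: {A,B}
  cell(2,2) b: {A,B}
  cell(0,1) ab: ∅
  cell(1,2) bb: {X2}  orig:{}
  cell(0,2) abb: {S}

Original NTs in T[0,2] deriving "abb": ["S"]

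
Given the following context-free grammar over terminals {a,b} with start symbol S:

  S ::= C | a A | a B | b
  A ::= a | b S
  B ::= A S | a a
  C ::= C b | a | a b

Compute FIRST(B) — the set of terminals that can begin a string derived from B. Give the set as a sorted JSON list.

Compute FIRST by fixpoint:
iter 1:
  A via A→a: +{a}
  A via A→b S: +{b}
  B via B→A S: +{a,b}
  C via C→a: +{a}
  S via S→C: +{a}
  S via S→b: +{b}
  S: {a,b}  A: {a,b}  B: {a,b}  C: {a}
iter 2: (no change)
  S: {a,b}  A: {a,b}  B: {a,b}  C: {a}

FIRST(B) = ["a", "b"]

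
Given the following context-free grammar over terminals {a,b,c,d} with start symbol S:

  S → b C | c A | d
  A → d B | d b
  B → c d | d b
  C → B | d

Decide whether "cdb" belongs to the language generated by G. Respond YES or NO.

Convert to CNF:
  S -> T1 C | T2 A | d
  A -> T0 B | T0 T1
  B -> T0 T1 | T2 T0
  C -> T0 T1 | T2 T0 | d
  T0 -> d
  T1 -> b
  T2 -> c

CYK table (by increasing span):
  T[0,0] 'c' = {T2}  orig:{}
  T[1,1] 'd' = {C,S,T0}  orig:{C,S}
  T[2,2] 'b' = {T1}  orig:{}
  T[0,1] 'cd' = {B,C}
  T[1,2] 'db' = {A,B,C}
  T[0,2] 'cdb' = {S}

S ∈ T[0,2] ⇒ YES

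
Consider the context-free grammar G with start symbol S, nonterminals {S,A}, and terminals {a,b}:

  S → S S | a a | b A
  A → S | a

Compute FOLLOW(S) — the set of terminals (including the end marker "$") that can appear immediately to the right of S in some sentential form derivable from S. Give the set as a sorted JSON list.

FIRST iteration:
[1]
  A via A→a: +{a}
  S via S→a a: +{a}
  S via S→b A: +{b}
  FIRST[S]={a,b}  FIRST[A]={a}
[2]
  A via A→S: +{b}
  FIRST[S]={a,b}  FIRST[A]={a,b}
[3] done
  FIRST[S]={a,b}  FIRST[A]={a,b}

FOLLOW sets:
initialize: $ ∈ FOLLOW(S)
round 1:
  S→S S: FOLLOW(S) ⊇ FIRST(S) = {a,b}; new: +{a,b}
  S→b A: FOLLOW(A) ⊇ FOLLOW(S) ⊇ {$,a,b}; new: +{$,a,b}
  FOLLOW[S]={$,a,b}  FOLLOW[A]={$,a,b}
round 2: done
  FOLLOW[S]={$,a,b}  FOLLOW[A]={$,a,b}

FOLLOW(S) = ["$", "a", "b"]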